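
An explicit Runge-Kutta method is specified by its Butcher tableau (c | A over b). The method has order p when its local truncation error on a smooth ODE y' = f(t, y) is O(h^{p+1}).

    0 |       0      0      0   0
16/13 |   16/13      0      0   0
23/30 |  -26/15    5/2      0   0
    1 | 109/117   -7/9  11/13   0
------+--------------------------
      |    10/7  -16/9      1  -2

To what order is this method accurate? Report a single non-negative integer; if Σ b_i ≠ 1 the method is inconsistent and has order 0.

0

b = (10/7, -16/9, 1, -2)
c = (0, 16/13, 23/30, 1)
Ac = (0, 0, 40/13, -361/1170)
Σ b_i: 10/7·1 + (-16/9)·1 + 1·1 + (-2)·1 = -85/63 ≠ 1 ⇒ order 0.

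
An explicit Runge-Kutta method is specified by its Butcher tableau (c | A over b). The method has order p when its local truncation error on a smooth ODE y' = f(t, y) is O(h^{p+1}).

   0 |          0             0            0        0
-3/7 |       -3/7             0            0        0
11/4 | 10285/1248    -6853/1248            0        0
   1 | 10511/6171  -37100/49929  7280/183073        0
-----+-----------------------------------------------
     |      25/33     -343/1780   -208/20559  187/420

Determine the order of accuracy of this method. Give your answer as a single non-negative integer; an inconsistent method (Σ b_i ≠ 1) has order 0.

4

b = (25/33, -343/1780, -208/20559, 187/420)
c = (0, -3/7, 11/4, 1)
Ac = (0, 0, 979/416, 80/187)
Σ b_i: 25/33·1 + (-343/1780)·1 + (-208/20559)·1 + 187/420·1 = 1 ✓
b·c: (-343/1780)·(-3/7) + (-208/20559)·11/4 + 187/420·1 = 1/2 ✓
b·c²: (-343/1780)·9/49 + (-208/20559)·121/16 + 187/420·1 = 1/3 ✓
b·Ac: (-208/20559)·979/416 + 187/420·80/187 = 1/6 ✓
b·c³: (-343/1780)·(-27/343) + (-208/20559)·1331/64 + 187/420·1 = 1/4 ✓
b·(c∘Ac): (-208/20559)·10769/1664 + 187/420·80/187 = 1/8 ✓
b·Ac²: (-208/20559)·(-2937/2912) + 187/420·215/1309 = 1/12 ✓
b·A²c: 187/420·35/374 = 1/24 ✓; 4 stages ⇒ order 4.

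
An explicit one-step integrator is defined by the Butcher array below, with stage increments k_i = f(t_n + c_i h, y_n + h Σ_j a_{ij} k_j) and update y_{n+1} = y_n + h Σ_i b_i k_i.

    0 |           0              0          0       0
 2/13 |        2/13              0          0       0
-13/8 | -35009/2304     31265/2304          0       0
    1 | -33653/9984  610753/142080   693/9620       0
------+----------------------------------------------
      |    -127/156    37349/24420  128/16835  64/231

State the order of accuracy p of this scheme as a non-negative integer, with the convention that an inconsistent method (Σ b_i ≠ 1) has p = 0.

b = (-127/156, 37349/24420, 128/16835, 64/231)
c = (0, 2/13, -13/8, 1)
Ac = (0, 0, 2405/1152, 209/384)
Σ b_i: (-127/156)·1 + 37349/24420·1 + 128/16835·1 + 64/231·1 = 1 ✓
b·c: 37349/24420·2/13 + 128/16835·(-13/8) + 64/231·1 = 1/2 ✓
b·c²: 37349/24420·4/169 + 128/16835·169/64 + 64/231·1 = 1/3 ✓
b·Ac: 128/16835·2405/1152 + 64/231·209/384 = 1/6 ✓
b·c³: 37349/24420·8/2197 + 128/16835·(-2197/512) + 64/231·1 = 1/4 ✓
b·(c∘Ac): 128/16835·(-31265/9216) + 64/231·209/384 = 1/8 ✓
b·Ac²: 128/16835·185/576 + 64/231·2915/9984 = 1/12 ✓
b·A²c: 64/231·77/512 = 1/24 ✓; 4 stages ⇒ order 4.

4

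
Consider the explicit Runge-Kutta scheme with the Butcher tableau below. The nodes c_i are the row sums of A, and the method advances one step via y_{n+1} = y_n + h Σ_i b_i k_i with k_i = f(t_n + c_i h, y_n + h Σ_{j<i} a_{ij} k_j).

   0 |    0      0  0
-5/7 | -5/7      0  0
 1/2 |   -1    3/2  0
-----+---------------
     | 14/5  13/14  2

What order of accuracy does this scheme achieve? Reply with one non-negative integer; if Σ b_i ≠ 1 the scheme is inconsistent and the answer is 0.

0

b = (14/5, 13/14, 2)
c = (0, -5/7, 1/2)
Ac = (0, 0, -15/14)
Σ b_i: 14/5·1 + 13/14·1 + 2·1 = 401/70 ≠ 1 ⇒ order 0.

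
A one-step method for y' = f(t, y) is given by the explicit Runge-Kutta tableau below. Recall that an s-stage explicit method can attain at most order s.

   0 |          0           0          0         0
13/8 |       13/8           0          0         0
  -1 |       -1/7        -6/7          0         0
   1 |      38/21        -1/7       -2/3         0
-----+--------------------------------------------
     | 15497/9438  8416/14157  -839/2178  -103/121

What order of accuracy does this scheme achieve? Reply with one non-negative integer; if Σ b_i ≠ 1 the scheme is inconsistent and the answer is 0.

3

b = (15497/9438, 8416/14157, -839/2178, -103/121)
c = (0, 13/8, -1, 1)
Ac = (0, 0, -39/28, 73/168)
Σ b_i: 15497/9438·1 + 8416/14157·1 + (-839/2178)·1 + (-103/121)·1 = 1 ✓
b·c: 8416/14157·13/8 + (-839/2178)·(-1) + (-103/121)·1 = 1/2 ✓
b·c²: 8416/14157·169/64 + (-839/2178)·1 + (-103/121)·1 = 1/3 ✓
b·Ac: (-839/2178)·(-39/28) + (-103/121)·73/168 = 1/6 ✓
b·c³: 8416/14157·2197/512 + (-839/2178)·(-1) + (-103/121)·1 = 12109/5808 ≠ 1/4 ⇒ order 3.
b·(c∘Ac): (-839/2178)·39/28 + (-103/121)·73/168 = -3071/3388 ≠ 1/8
b·Ac²: (-839/2178)·(-507/224) + (-103/121)·(-1403/1344) = 10225/5808 ≠ 1/12
b·A²c: (-103/121)·13/14 = -1339/1694 ≠ 1/24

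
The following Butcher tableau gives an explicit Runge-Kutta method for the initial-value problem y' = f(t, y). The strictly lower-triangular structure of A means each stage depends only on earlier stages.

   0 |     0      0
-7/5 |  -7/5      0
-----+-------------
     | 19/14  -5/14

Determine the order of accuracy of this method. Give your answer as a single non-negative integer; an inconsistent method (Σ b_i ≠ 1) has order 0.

2

b = (19/14, -5/14)
c = (0, -7/5)
Σ b_i: 19/14·1 + (-5/14)·1 = 1 ✓
b·c: (-5/14)·(-7/5) = 1/2 ✓; 2 stages ⇒ order 2.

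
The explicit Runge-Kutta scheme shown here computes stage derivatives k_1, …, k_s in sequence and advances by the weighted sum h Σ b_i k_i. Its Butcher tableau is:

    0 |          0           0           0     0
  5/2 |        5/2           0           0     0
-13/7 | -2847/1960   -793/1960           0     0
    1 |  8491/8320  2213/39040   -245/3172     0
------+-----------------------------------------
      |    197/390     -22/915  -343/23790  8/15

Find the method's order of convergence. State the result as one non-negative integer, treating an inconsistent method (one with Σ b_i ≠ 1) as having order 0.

b = (197/390, -22/915, -343/23790, 8/15)
c = (0, 5/2, -13/7, 1)
Ac = (0, 0, -793/784, 73/256)
Σ b_i: 197/390·1 + (-22/915)·1 + (-343/23790)·1 + 8/15·1 = 1 ✓
b·c: (-22/915)·5/2 + (-343/23790)·(-13/7) + 8/15·1 = 1/2 ✓
b·c²: (-22/915)·25/4 + (-343/23790)·169/49 + 8/15·1 = 1/3 ✓
b·Ac: (-343/23790)·(-793/784) + 8/15·73/256 = 1/6 ✓
b·c³: (-22/915)·125/8 + (-343/23790)·(-2197/343) + 8/15·1 = 1/4 ✓
b·(c∘Ac): (-343/23790)·10309/5488 + 8/15·73/256 = 1/8 ✓
b·Ac²: (-343/23790)·(-3965/1568) + 8/15·45/512 = 1/12 ✓
b·A²c: 8/15·5/64 = 1/24 ✓; 4 stages ⇒ order 4.

4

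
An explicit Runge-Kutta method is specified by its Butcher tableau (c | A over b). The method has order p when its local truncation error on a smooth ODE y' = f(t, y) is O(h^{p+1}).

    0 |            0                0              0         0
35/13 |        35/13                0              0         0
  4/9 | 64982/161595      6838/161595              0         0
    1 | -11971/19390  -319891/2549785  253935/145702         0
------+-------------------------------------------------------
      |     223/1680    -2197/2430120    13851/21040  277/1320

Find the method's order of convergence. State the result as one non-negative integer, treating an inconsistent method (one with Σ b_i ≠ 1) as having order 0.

4

b = (223/1680, -2197/2430120, 13851/21040, 277/1320)
c = (0, 35/13, 4/9, 1)
Ac = (0, 0, 526/4617, 121/277)
Σ b_i: 223/1680·1 + (-2197/2430120)·1 + 13851/21040·1 + 277/1320·1 = 1 ✓
b·c: (-2197/2430120)·35/13 + 13851/21040·4/9 + 277/1320·1 = 1/2 ✓
b·c²: (-2197/2430120)·1225/169 + 13851/21040·16/81 + 277/1320·1 = 1/3 ✓
b·Ac: 13851/21040·526/4617 + 277/1320·121/277 = 1/6 ✓
b·c³: (-2197/2430120)·42875/2197 + 13851/21040·64/729 + 277/1320·1 = 1/4 ✓
b·(c∘Ac): 13851/21040·2104/41553 + 277/1320·121/277 = 1/8 ✓
b·Ac²: 13851/21040·18410/60021 + 277/1320·(-2035/3601) = 1/12 ✓
b·A²c: 277/1320·55/277 = 1/24 ✓; 4 stages ⇒ order 4.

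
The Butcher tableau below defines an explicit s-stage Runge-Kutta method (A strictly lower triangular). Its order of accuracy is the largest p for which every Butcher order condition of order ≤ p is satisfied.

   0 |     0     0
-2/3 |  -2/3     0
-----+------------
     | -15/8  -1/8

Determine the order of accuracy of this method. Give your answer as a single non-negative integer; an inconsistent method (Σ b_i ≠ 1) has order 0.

0

b = (-15/8, -1/8)
c = (0, -2/3)
Σ b_i: (-15/8)·1 + (-1/8)·1 = -2 ≠ 1 ⇒ order 0.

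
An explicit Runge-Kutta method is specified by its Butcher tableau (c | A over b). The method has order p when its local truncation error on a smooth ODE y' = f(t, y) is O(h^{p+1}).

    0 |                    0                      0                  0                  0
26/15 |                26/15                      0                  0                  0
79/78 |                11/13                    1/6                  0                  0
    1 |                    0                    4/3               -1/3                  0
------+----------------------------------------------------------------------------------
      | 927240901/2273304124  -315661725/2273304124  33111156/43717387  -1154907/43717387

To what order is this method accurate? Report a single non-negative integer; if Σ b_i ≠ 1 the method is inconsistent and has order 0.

b = (927240901/2273304124, -315661725/2273304124, 33111156/43717387, -1154907/43717387)
c = (0, 26/15, 79/78, 1)
Ac = (0, 0, 13/45, 2309/1170)
Σ b_i: 927240901/2273304124·1 + (-315661725/2273304124)·1 + 33111156/43717387·1 + (-1154907/43717387)·1 = 1 ✓
b·c: (-315661725/2273304124)·26/15 + 33111156/43717387·79/78 + (-1154907/43717387)·1 = 1/2 ✓
b·c²: (-315661725/2273304124)·676/225 + 33111156/43717387·6241/6084 + (-1154907/43717387)·1 = 1/3 ✓
b·Ac: 33111156/43717387·13/45 + (-1154907/43717387)·2309/1170 = 1/6 ✓
b·c³: (-315661725/2273304124)·17576/3375 + 33111156/43717387·493039/474552 + (-1154907/43717387)·1 = 1910861051/51149342790 ≠ 1/4 ⇒ order 3.
b·(c∘Ac): 33111156/43717387·79/270 + (-1154907/43717387)·2309/1170 = 666797857/3934564830 ≠ 1/8
b·Ac²: 33111156/43717387·338/675 + (-1154907/43717387)·557293/152100 = 5779114925/20459737116 ≠ 1/12
b·A²c: (-1154907/43717387)·(-13/135) = 1668199/655760805 ≠ 1/24

3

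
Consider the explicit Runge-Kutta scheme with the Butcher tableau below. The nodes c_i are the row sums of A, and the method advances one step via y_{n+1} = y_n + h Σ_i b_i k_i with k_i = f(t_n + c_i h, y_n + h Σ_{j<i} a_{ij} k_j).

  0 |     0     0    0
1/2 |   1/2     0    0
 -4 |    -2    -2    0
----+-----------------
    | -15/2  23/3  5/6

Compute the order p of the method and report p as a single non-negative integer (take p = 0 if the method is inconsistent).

b = (-15/2, 23/3, 5/6)
c = (0, 1/2, -4)
Ac = (0, 0, -1)
Σ b_i: (-15/2)·1 + 23/3·1 + 5/6·1 = 1 ✓
b·c: 23/3·1/2 + 5/6·(-4) = 1/2 ✓
b·c²: 23/3·1/4 + 5/6·16 = 61/4 ≠ 1/3 ⇒ order 2.
b·Ac: 5/6·(-1) = -5/6 ≠ 1/6

2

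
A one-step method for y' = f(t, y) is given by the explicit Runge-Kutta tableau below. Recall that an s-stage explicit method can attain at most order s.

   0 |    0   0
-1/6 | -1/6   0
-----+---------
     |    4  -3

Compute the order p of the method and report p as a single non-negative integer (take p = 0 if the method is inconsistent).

2

b = (4, -3)
c = (0, -1/6)
Σ b_i: 4·1 + (-3)·1 = 1 ✓
b·c: (-3)·(-1/6) = 1/2 ✓; 2 stages ⇒ order 2.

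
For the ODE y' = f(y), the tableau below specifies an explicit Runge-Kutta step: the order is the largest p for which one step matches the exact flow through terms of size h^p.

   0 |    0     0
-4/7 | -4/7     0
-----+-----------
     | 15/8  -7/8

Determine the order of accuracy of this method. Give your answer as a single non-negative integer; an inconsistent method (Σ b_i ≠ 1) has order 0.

b = (15/8, -7/8)
c = (0, -4/7)
Σ b_i: 15/8·1 + (-7/8)·1 = 1 ✓
b·c: (-7/8)·(-4/7) = 1/2 ✓; 2 stages ⇒ order 2.

2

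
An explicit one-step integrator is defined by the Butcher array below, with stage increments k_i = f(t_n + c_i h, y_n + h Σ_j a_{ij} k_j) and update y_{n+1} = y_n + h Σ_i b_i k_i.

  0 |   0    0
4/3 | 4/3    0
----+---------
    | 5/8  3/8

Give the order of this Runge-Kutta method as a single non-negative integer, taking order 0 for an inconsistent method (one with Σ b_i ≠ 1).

b = (5/8, 3/8)
c = (0, 4/3)
Σ b_i: 5/8·1 + 3/8·1 = 1 ✓
b·c: 3/8·4/3 = 1/2 ✓; 2 stages ⇒ order 2.

2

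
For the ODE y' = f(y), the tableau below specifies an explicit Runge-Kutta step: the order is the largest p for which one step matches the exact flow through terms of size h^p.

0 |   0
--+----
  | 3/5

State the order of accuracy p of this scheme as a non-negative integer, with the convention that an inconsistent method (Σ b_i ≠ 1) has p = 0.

0

b = (3/5)
c = (0)
Σ b_i: 3/5·1 = 3/5 ≠ 1 ⇒ order 0.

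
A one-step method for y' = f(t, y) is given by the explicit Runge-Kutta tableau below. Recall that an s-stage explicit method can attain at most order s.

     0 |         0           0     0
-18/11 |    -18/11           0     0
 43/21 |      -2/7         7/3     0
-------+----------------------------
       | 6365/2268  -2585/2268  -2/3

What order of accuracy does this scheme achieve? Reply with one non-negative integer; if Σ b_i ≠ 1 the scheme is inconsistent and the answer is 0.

b = (6365/2268, -2585/2268, -2/3)
c = (0, -18/11, 43/21)
Ac = (0, 0, -42/11)
Σ b_i: 6365/2268·1 + (-2585/2268)·1 + (-2/3)·1 = 1 ✓
b·c: (-2585/2268)·(-18/11) + (-2/3)·43/21 = 1/2 ✓
b·c²: (-2585/2268)·324/121 + (-2/3)·1849/441 = -85093/14553 ≠ 1/3 ⇒ order 2.
b·Ac: (-2/3)·(-42/11) = 28/11 ≠ 1/6

2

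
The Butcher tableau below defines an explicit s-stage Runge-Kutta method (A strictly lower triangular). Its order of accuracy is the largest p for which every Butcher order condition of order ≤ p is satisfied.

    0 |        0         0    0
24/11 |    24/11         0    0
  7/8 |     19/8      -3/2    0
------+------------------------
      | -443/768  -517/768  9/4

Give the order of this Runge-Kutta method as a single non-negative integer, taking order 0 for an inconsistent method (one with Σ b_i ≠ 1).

b = (-443/768, -517/768, 9/4)
c = (0, 24/11, 7/8)
Ac = (0, 0, -36/11)
Σ b_i: (-443/768)·1 + (-517/768)·1 + 9/4·1 = 1 ✓
b·c: (-517/768)·24/11 + 9/4·7/8 = 1/2 ✓
b·c²: (-517/768)·576/121 + 9/4·49/64 = -4173/2816 ≠ 1/3 ⇒ order 2.
b·Ac: 9/4·(-36/11) = -81/11 ≠ 1/6

2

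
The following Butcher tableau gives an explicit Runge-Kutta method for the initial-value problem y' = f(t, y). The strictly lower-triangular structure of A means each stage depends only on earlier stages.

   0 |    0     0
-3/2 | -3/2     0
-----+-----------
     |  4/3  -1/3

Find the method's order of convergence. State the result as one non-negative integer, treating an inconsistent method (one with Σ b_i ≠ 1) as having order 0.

b = (4/3, -1/3)
c = (0, -3/2)
Σ b_i: 4/3·1 + (-1/3)·1 = 1 ✓
b·c: (-1/3)·(-3/2) = 1/2 ✓; 2 stages ⇒ order 2.

2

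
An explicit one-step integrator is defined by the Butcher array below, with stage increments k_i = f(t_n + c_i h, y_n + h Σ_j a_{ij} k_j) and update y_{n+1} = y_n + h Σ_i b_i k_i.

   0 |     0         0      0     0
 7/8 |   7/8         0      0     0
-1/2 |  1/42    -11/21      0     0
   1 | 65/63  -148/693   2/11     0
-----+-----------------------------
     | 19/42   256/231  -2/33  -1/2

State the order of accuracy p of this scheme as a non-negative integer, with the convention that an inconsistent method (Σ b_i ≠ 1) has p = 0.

4

b = (19/42, 256/231, -2/33, -1/2)
c = (0, 7/8, -1/2, 1)
Ac = (0, 0, -11/24, -5/18)
Σ b_i: 19/42·1 + 256/231·1 + (-2/33)·1 + (-1/2)·1 = 1 ✓
b·c: 256/231·7/8 + (-2/33)·(-1/2) + (-1/2)·1 = 1/2 ✓
b·c²: 256/231·49/64 + (-2/33)·1/4 + (-1/2)·1 = 1/3 ✓
b·Ac: (-2/33)·(-11/24) + (-1/2)·(-5/18) = 1/6 ✓
b·c³: 256/231·343/512 + (-2/33)·(-1/8) + (-1/2)·1 = 1/4 ✓
b·(c∘Ac): (-2/33)·11/48 + (-1/2)·(-5/18) = 1/8 ✓
b·Ac²: (-2/33)·(-77/192) + (-1/2)·(-17/144) = 1/12 ✓
b·A²c: (-1/2)·(-1/12) = 1/24 ✓; 4 stages ⇒ order 4.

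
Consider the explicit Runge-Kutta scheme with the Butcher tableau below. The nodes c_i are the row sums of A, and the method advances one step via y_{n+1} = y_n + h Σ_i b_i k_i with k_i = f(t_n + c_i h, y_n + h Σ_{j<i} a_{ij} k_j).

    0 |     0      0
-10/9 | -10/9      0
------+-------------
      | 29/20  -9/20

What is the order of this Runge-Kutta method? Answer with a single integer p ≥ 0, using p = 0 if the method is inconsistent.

b = (29/20, -9/20)
c = (0, -10/9)
Σ b_i: 29/20·1 + (-9/20)·1 = 1 ✓
b·c: (-9/20)·(-10/9) = 1/2 ✓; 2 stages ⇒ order 2.

2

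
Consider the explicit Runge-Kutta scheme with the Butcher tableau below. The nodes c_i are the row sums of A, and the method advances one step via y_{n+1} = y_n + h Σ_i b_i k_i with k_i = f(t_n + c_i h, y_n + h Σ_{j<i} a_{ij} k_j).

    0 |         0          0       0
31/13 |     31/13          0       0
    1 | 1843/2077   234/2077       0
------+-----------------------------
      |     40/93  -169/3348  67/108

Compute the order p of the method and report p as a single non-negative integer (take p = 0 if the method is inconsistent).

3

b = (40/93, -169/3348, 67/108)
c = (0, 31/13, 1)
Ac = (0, 0, 18/67)
Σ b_i: 40/93·1 + (-169/3348)·1 + 67/108·1 = 1 ✓
b·c: (-169/3348)·31/13 + 67/108·1 = 1/2 ✓
b·c²: (-169/3348)·961/169 + 67/108·1 = 1/3 ✓
b·Ac: 67/108·18/67 = 1/6 ✓; 3 stages ⇒ order 3.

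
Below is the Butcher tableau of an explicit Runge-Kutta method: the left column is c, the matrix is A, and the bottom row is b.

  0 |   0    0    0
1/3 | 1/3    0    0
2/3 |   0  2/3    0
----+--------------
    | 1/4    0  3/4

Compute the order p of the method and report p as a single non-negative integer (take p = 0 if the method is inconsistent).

3

b = (1/4, 0, 3/4)
c = (0, 1/3, 2/3)
Ac = (0, 0, 2/9)
Σ b_i: 1/4·1 + 3/4·1 = 1 ✓
b·c: 3/4·2/3 = 1/2 ✓
b·c²: 3/4·4/9 = 1/3 ✓
b·Ac: 3/4·2/9 = 1/6 ✓; 3 stages ⇒ order 3.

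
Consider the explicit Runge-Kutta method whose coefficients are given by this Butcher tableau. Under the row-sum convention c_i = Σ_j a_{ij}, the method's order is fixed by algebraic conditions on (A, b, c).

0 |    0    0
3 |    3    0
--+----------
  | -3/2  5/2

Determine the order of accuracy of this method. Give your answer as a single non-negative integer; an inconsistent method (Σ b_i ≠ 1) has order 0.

1

b = (-3/2, 5/2)
c = (0, 3)
Σ b_i: (-3/2)·1 + 5/2·1 = 1 ✓
b·c: 5/2·3 = 15/2 ≠ 1/2 ⇒ order 1.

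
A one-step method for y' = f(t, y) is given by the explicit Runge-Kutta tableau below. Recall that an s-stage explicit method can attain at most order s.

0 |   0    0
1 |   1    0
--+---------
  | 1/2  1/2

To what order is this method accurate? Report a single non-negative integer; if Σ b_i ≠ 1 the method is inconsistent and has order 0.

2

b = (1/2, 1/2)
c = (0, 1)
Σ b_i: 1/2·1 + 1/2·1 = 1 ✓
b·c: 1/2·1 = 1/2 ✓; 2 stages ⇒ order 2.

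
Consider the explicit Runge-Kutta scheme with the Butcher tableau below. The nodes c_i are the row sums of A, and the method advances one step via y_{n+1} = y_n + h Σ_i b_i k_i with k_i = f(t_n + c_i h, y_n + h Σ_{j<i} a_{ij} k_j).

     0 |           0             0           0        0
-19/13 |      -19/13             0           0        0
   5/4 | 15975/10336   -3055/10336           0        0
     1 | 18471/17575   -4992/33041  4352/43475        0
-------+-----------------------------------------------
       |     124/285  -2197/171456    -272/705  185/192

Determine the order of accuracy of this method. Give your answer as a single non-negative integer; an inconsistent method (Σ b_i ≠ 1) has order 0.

4

b = (124/285, -2197/171456, -272/705, 185/192)
c = (0, -19/13, 5/4, 1)
Ac = (0, 0, 235/544, 64/185)
Σ b_i: 124/285·1 + (-2197/171456)·1 + (-272/705)·1 + 185/192·1 = 1 ✓
b·c: (-2197/171456)·(-19/13) + (-272/705)·5/4 + 185/192·1 = 1/2 ✓
b·c²: (-2197/171456)·361/169 + (-272/705)·25/16 + 185/192·1 = 1/3 ✓
b·Ac: (-272/705)·235/544 + 185/192·64/185 = 1/6 ✓
b·c³: (-2197/171456)·(-6859/2197) + (-272/705)·125/64 + 185/192·1 = 1/4 ✓
b·(c∘Ac): (-272/705)·1175/2176 + 185/192·64/185 = 1/8 ✓
b·Ac²: (-272/705)·(-4465/7072) + 185/192·(-80/481) = 1/12 ✓
b·A²c: 185/192·8/185 = 1/24 ✓; 4 stages ⇒ order 4.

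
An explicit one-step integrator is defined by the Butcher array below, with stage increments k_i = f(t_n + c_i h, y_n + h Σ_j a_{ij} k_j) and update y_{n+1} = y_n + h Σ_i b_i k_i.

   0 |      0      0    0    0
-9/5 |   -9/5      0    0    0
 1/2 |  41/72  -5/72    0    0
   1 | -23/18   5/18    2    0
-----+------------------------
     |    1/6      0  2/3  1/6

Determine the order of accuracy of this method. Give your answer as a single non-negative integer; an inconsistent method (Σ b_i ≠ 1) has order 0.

4

b = (1/6, 0, 2/3, 1/6)
c = (0, -9/5, 1/2, 1)
Ac = (0, 0, 1/8, 1/2)
Σ b_i: 1/6·1 + 2/3·1 + 1/6·1 = 1 ✓
b·c: 2/3·1/2 + 1/6·1 = 1/2 ✓
b·c²: 2/3·1/4 + 1/6·1 = 1/3 ✓
b·Ac: 2/3·1/8 + 1/6·1/2 = 1/6 ✓
b·c³: 2/3·1/8 + 1/6·1 = 1/4 ✓
b·(c∘Ac): 2/3·1/16 + 1/6·1/2 = 1/8 ✓
b·Ac²: 2/3·(-9/40) + 1/6·7/5 = 1/12 ✓
b·A²c: 1/6·1/4 = 1/24 ✓; 4 stages ⇒ order 4.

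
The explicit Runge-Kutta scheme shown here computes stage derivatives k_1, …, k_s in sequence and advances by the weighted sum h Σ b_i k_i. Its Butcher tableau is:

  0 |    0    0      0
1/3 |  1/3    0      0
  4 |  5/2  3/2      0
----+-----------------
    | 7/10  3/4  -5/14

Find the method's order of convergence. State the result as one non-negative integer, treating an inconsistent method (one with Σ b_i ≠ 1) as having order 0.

b = (7/10, 3/4, -5/14)
c = (0, 1/3, 4)
Ac = (0, 0, 1/2)
Σ b_i: 7/10·1 + 3/4·1 + (-5/14)·1 = 153/140 ≠ 1 ⇒ order 0.

0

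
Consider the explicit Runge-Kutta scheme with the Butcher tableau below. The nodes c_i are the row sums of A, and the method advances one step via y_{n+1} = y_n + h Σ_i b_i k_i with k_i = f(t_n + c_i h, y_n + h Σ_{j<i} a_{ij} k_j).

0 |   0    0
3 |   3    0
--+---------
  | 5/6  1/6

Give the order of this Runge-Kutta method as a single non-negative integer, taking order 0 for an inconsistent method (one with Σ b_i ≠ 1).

b = (5/6, 1/6)
c = (0, 3)
Σ b_i: 5/6·1 + 1/6·1 = 1 ✓
b·c: 1/6·3 = 1/2 ✓; 2 stages ⇒ order 2.

2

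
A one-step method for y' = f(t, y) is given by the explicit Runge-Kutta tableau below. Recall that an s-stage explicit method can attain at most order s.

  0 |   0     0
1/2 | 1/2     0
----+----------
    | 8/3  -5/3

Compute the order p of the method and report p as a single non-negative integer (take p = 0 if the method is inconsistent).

b = (8/3, -5/3)
c = (0, 1/2)
Σ b_i: 8/3·1 + (-5/3)·1 = 1 ✓
b·c: (-5/3)·1/2 = -5/6 ≠ 1/2 ⇒ order 1.

1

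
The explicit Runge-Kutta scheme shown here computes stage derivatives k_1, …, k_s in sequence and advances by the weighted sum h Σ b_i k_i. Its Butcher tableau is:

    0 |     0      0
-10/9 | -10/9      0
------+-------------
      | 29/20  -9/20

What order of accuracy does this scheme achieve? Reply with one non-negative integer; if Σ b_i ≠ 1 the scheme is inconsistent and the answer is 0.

b = (29/20, -9/20)
c = (0, -10/9)
Σ b_i: 29/20·1 + (-9/20)·1 = 1 ✓
b·c: (-9/20)·(-10/9) = 1/2 ✓; 2 stages ⇒ order 2.

2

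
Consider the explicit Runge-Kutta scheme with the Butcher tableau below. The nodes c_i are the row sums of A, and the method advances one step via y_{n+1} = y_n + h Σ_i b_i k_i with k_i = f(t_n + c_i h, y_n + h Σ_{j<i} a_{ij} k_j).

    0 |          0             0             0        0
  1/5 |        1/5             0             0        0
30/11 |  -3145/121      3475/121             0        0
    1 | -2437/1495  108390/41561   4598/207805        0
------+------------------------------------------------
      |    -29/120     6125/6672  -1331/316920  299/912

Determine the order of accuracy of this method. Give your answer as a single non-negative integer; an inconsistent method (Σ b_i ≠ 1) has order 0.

b = (-29/120, 6125/6672, -1331/316920, 299/912)
c = (0, 1/5, 30/11, 1)
Ac = (0, 0, 695/121, 174/299)
Σ b_i: (-29/120)·1 + 6125/6672·1 + (-1331/316920)·1 + 299/912·1 = 1 ✓
b·c: 6125/6672·1/5 + (-1331/316920)·30/11 + 299/912·1 = 1/2 ✓
b·c²: 6125/6672·1/25 + (-1331/316920)·900/121 + 299/912·1 = 1/3 ✓
b·Ac: (-1331/316920)·695/121 + 299/912·174/299 = 1/6 ✓
b·c³: 6125/6672·1/125 + (-1331/316920)·27000/1331 + 299/912·1 = 1/4 ✓
b·(c∘Ac): (-1331/316920)·20850/1331 + 299/912·174/299 = 1/8 ✓
b·Ac²: (-1331/316920)·139/121 + 299/912·402/1495 = 1/12 ✓
b·A²c: 299/912·38/299 = 1/24 ✓; 4 stages ⇒ order 4.

4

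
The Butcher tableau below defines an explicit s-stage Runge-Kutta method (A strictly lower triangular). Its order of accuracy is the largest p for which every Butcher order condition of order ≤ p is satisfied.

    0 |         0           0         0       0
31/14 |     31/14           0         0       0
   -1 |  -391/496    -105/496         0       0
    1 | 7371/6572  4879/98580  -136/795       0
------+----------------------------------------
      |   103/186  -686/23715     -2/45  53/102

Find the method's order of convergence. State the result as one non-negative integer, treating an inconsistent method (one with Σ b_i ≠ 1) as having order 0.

b = (103/186, -686/23715, -2/45, 53/102)
c = (0, 31/14, -1, 1)
Ac = (0, 0, -15/32, 119/424)
Σ b_i: 103/186·1 + (-686/23715)·1 + (-2/45)·1 + 53/102·1 = 1 ✓
b·c: (-686/23715)·31/14 + (-2/45)·(-1) + 53/102·1 = 1/2 ✓
b·c²: (-686/23715)·961/196 + (-2/45)·1 + 53/102·1 = 1/3 ✓
b·Ac: (-2/45)·(-15/32) + 53/102·119/424 = 1/6 ✓
b·c³: (-686/23715)·29791/2744 + (-2/45)·(-1) + 53/102·1 = 1/4 ✓
b·(c∘Ac): (-2/45)·15/32 + 53/102·119/424 = 1/8 ✓
b·Ac²: (-2/45)·(-465/448) + 53/102·425/5936 = 1/12 ✓
b·A²c: 53/102·17/212 = 1/24 ✓; 4 stages ⇒ order 4.

4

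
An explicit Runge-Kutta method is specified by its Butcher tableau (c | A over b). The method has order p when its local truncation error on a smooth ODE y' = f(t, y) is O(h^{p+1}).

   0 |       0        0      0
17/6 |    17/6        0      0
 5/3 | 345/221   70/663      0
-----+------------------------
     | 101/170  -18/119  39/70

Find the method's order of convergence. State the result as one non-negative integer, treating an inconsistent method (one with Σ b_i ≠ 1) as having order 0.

3

b = (101/170, -18/119, 39/70)
c = (0, 17/6, 5/3)
Ac = (0, 0, 35/117)
Σ b_i: 101/170·1 + (-18/119)·1 + 39/70·1 = 1 ✓
b·c: (-18/119)·17/6 + 39/70·5/3 = 1/2 ✓
b·c²: (-18/119)·289/36 + 39/70·25/9 = 1/3 ✓
b·Ac: 39/70·35/117 = 1/6 ✓; 3 stages ⇒ order 3.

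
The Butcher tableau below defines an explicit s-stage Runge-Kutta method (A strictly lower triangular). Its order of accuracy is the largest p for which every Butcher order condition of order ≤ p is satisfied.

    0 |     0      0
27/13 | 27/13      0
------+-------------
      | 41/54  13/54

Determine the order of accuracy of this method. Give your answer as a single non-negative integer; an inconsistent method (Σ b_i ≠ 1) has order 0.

2

b = (41/54, 13/54)
c = (0, 27/13)
Σ b_i: 41/54·1 + 13/54·1 = 1 ✓
b·c: 13/54·27/13 = 1/2 ✓; 2 stages ⇒ order 2.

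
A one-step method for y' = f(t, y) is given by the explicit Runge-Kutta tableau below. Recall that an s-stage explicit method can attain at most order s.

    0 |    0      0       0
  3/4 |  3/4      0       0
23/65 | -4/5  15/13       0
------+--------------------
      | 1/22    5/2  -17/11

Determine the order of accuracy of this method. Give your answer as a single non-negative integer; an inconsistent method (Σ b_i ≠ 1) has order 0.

1

b = (1/22, 5/2, -17/11)
c = (0, 3/4, 23/65)
Ac = (0, 0, 45/52)
Σ b_i: 1/22·1 + 5/2·1 + (-17/11)·1 = 1 ✓
b·c: 5/2·3/4 + (-17/11)·23/65 = 7597/5720 ≠ 1/2 ⇒ order 1.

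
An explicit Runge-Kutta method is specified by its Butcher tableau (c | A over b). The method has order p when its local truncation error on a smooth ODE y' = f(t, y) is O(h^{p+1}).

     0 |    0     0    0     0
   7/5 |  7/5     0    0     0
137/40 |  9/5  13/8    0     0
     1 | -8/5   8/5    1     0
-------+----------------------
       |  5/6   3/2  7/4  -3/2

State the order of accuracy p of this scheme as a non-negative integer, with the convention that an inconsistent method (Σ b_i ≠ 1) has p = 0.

0

b = (5/6, 3/2, 7/4, -3/2)
c = (0, 7/5, 137/40, 1)
Ac = (0, 0, 91/40, 1133/200)
Σ b_i: 5/6·1 + 3/2·1 + 7/4·1 + (-3/2)·1 = 31/12 ≠ 1 ⇒ order 0.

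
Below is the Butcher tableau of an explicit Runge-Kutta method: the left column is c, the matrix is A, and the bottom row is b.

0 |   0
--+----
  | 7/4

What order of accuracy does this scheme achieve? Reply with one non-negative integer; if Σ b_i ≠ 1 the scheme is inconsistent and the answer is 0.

b = (7/4)
c = (0)
Σ b_i: 7/4·1 = 7/4 ≠ 1 ⇒ order 0.

0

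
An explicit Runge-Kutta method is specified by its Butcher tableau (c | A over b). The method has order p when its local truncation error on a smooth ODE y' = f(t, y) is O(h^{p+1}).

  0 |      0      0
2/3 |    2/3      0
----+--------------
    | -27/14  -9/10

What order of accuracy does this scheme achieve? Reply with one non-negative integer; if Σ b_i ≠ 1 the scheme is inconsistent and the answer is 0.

b = (-27/14, -9/10)
c = (0, 2/3)
Σ b_i: (-27/14)·1 + (-9/10)·1 = -99/35 ≠ 1 ⇒ order 0.

0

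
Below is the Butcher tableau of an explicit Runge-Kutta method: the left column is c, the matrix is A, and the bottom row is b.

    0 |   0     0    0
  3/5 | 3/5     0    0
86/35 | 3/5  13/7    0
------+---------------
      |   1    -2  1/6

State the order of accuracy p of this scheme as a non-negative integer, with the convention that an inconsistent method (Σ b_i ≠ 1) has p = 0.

b = (1, -2, 1/6)
c = (0, 3/5, 86/35)
Ac = (0, 0, 39/35)
Σ b_i: 1·1 + (-2)·1 + 1/6·1 = -5/6 ≠ 1 ⇒ order 0.

0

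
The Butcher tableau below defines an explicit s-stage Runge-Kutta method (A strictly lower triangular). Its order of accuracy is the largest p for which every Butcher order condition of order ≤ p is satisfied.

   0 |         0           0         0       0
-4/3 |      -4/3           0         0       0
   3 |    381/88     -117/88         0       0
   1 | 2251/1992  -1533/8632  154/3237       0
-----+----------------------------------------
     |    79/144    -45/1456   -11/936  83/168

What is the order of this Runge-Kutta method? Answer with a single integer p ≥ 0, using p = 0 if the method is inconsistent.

4

b = (79/144, -45/1456, -11/936, 83/168)
c = (0, -4/3, 3, 1)
Ac = (0, 0, 39/22, 63/166)
Σ b_i: 79/144·1 + (-45/1456)·1 + (-11/936)·1 + 83/168·1 = 1 ✓
b·c: (-45/1456)·(-4/3) + (-11/936)·3 + 83/168·1 = 1/2 ✓
b·c²: (-45/1456)·16/9 + (-11/936)·9 + 83/168·1 = 1/3 ✓
b·Ac: (-11/936)·39/22 + 83/168·63/166 = 1/6 ✓
b·c³: (-45/1456)·(-64/27) + (-11/936)·27 + 83/168·1 = 1/4 ✓
b·(c∘Ac): (-11/936)·117/22 + 83/168·63/166 = 1/8 ✓
b·Ac²: (-11/936)·(-26/11) + 83/168·28/249 = 1/12 ✓
b·A²c: 83/168·7/83 = 1/24 ✓; 4 stages ⇒ order 4.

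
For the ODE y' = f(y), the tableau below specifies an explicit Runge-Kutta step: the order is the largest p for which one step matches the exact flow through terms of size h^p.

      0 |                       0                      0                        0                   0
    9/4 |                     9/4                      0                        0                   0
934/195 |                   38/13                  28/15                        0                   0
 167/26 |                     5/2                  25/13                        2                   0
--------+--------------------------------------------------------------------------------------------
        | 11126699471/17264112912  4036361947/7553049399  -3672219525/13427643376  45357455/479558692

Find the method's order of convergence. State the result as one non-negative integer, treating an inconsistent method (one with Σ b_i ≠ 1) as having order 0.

3

b = (11126699471/17264112912, 4036361947/7553049399, -3672219525/13427643376, 45357455/479558692)
c = (0, 9/4, 934/195, 167/26)
Ac = (0, 0, 21/5, 10847/780)
Σ b_i: 11126699471/17264112912·1 + 4036361947/7553049399·1 + (-3672219525/13427643376)·1 + 45357455/479558692·1 = 1 ✓
b·c: 4036361947/7553049399·9/4 + (-3672219525/13427643376)·934/195 + 45357455/479558692·167/26 = 1/2 ✓
b·c²: 4036361947/7553049399·81/16 + (-3672219525/13427643376)·872356/38025 + 45357455/479558692·27889/676 = 1/3 ✓
b·Ac: (-3672219525/13427643376)·21/5 + 45357455/479558692·10847/780 = 1/6 ✓
b·c³: 4036361947/7553049399·729/64 + (-3672219525/13427643376)·814780504/7414875 + 45357455/479558692·4657463/17576 = 4932558408031/4488669357120 ≠ 1/4 ⇒ order 3.
b·(c∘Ac): (-3672219525/13427643376)·6538/325 + 45357455/479558692·1811449/20280 = 440877063619/149622311904 ≠ 1/8
b·Ac²: (-3672219525/13427643376)·189/20 + 45357455/479558692·33838517/608400 = 1501526569093/561083669640 ≠ 1/12
b·A²c: 45357455/479558692·42/5 = 190501311/239779346 ≠ 1/24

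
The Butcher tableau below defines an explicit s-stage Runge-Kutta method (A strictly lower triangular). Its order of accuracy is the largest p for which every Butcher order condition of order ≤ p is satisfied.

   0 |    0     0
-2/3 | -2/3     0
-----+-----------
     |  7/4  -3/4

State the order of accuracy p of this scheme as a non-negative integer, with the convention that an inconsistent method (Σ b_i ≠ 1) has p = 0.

2

b = (7/4, -3/4)
c = (0, -2/3)
Σ b_i: 7/4·1 + (-3/4)·1 = 1 ✓
b·c: (-3/4)·(-2/3) = 1/2 ✓; 2 stages ⇒ order 2.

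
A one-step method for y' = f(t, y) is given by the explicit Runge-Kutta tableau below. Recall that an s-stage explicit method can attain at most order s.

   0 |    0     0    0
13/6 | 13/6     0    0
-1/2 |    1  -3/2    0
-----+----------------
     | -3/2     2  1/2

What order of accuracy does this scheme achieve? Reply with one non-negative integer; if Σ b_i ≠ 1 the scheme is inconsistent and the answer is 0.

b = (-3/2, 2, 1/2)
c = (0, 13/6, -1/2)
Ac = (0, 0, -13/4)
Σ b_i: (-3/2)·1 + 2·1 + 1/2·1 = 1 ✓
b·c: 2·13/6 + 1/2·(-1/2) = 49/12 ≠ 1/2 ⇒ order 1.

1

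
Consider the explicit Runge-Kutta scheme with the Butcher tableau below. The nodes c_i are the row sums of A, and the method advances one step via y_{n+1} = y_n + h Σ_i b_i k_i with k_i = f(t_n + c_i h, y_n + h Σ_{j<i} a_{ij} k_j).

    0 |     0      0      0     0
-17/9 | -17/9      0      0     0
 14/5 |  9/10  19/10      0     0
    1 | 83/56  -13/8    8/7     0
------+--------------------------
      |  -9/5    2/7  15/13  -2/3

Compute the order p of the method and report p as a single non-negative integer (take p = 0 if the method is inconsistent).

b = (-9/5, 2/7, 15/13, -2/3)
c = (0, -17/9, 14/5, 1)
Ac = (0, 0, -323/90, 2257/360)
Σ b_i: (-9/5)·1 + 2/7·1 + 15/13·1 + (-2/3)·1 = -1402/1365 ≠ 1 ⇒ order 0.

0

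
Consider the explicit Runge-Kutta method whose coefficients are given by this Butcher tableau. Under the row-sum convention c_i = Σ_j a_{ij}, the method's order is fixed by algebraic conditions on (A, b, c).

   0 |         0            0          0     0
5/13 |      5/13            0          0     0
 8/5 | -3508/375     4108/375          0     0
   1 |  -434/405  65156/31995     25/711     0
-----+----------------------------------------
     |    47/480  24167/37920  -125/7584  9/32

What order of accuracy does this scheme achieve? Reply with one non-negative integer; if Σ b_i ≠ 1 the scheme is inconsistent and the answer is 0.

b = (47/480, 24167/37920, -125/7584, 9/32)
c = (0, 5/13, 8/5, 1)
Ac = (0, 0, 316/75, 68/81)
Σ b_i: 47/480·1 + 24167/37920·1 + (-125/7584)·1 + 9/32·1 = 1 ✓
b·c: 24167/37920·5/13 + (-125/7584)·8/5 + 9/32·1 = 1/2 ✓
b·c²: 24167/37920·25/169 + (-125/7584)·64/25 + 9/32·1 = 1/3 ✓
b·Ac: (-125/7584)·316/75 + 9/32·68/81 = 1/6 ✓
b·c³: 24167/37920·125/2197 + (-125/7584)·512/125 + 9/32·1 = 1/4 ✓
b·(c∘Ac): (-125/7584)·2528/375 + 9/32·68/81 = 1/8 ✓
b·Ac²: (-125/7584)·316/195 + 9/32·412/1053 = 1/12 ✓
b·A²c: 9/32·4/27 = 1/24 ✓; 4 stages ⇒ order 4.

4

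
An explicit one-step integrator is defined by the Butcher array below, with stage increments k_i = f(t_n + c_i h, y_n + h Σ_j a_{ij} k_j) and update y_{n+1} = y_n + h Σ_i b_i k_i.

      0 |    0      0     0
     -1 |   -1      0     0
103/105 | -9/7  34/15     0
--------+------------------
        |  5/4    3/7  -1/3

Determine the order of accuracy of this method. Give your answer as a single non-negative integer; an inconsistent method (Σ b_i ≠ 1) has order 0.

0

b = (5/4, 3/7, -1/3)
c = (0, -1, 103/105)
Ac = (0, 0, -34/15)
Σ b_i: 5/4·1 + 3/7·1 + (-1/3)·1 = 113/84 ≠ 1 ⇒ order 0.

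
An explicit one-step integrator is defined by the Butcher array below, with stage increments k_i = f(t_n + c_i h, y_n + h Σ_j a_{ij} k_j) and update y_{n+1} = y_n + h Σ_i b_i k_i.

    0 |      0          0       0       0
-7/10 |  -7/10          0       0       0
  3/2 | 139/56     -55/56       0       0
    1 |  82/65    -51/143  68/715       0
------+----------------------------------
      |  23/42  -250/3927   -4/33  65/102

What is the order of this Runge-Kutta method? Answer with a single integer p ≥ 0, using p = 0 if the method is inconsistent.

b = (23/42, -250/3927, -4/33, 65/102)
c = (0, -7/10, 3/2, 1)
Ac = (0, 0, 11/16, 51/130)
Σ b_i: 23/42·1 + (-250/3927)·1 + (-4/33)·1 + 65/102·1 = 1 ✓
b·c: (-250/3927)·(-7/10) + (-4/33)·3/2 + 65/102·1 = 1/2 ✓
b·c²: (-250/3927)·49/100 + (-4/33)·9/4 + 65/102·1 = 1/3 ✓
b·Ac: (-4/33)·11/16 + 65/102·51/130 = 1/6 ✓
b·c³: (-250/3927)·(-343/1000) + (-4/33)·27/8 + 65/102·1 = 1/4 ✓
b·(c∘Ac): (-4/33)·33/32 + 65/102·51/130 = 1/8 ✓
b·Ac²: (-4/33)·(-77/160) + 65/102·51/1300 = 1/12 ✓
b·A²c: 65/102·17/260 = 1/24 ✓; 4 stages ⇒ order 4.

4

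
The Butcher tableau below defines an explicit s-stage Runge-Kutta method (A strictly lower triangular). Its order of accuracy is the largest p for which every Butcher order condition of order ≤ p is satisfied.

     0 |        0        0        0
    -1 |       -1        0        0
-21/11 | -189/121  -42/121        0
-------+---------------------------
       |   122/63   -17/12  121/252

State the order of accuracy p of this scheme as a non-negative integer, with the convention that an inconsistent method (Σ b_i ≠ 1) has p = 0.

3

b = (122/63, -17/12, 121/252)
c = (0, -1, -21/11)
Ac = (0, 0, 42/121)
Σ b_i: 122/63·1 + (-17/12)·1 + 121/252·1 = 1 ✓
b·c: (-17/12)·(-1) + 121/252·(-21/11) = 1/2 ✓
b·c²: (-17/12)·1 + 121/252·441/121 = 1/3 ✓
b·Ac: 121/252·42/121 = 1/6 ✓; 3 stages ⇒ order 3.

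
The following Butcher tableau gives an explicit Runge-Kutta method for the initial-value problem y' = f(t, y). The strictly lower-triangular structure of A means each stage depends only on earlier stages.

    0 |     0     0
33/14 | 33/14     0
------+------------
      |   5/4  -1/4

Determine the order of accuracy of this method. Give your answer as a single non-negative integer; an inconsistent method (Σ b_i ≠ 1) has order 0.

b = (5/4, -1/4)
c = (0, 33/14)
Σ b_i: 5/4·1 + (-1/4)·1 = 1 ✓
b·c: (-1/4)·33/14 = -33/56 ≠ 1/2 ⇒ order 1.

1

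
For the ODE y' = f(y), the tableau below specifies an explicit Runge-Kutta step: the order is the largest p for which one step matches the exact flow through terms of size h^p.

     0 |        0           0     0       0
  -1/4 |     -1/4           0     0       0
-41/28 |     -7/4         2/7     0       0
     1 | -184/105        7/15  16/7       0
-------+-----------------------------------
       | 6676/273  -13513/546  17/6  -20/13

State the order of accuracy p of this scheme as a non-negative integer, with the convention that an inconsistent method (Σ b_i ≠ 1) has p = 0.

b = (6676/273, -13513/546, 17/6, -20/13)
c = (0, -1/4, -41/28, 1)
Ac = (0, 0, -1/14, -10183/2940)
Σ b_i: 6676/273·1 + (-13513/546)·1 + 17/6·1 + (-20/13)·1 = 1 ✓
b·c: (-13513/546)·(-1/4) + 17/6·(-41/28) + (-20/13)·1 = 1/2 ✓
b·c²: (-13513/546)·1/16 + 17/6·1681/784 + (-20/13)·1 = 91415/30576 ≠ 1/3 ⇒ order 2.
b·Ac: 17/6·(-1/14) + (-20/13)·(-10183/2940) = 39185/7644 ≠ 1/6

2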